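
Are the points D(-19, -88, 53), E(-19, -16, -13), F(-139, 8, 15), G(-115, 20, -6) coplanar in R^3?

Yes

With D as base: DE = (0, 72, -66), DF = (-120, 96, -38), DG = (-96, 108, -59).
DF × DG = (-1560, -3432, -3744).
DE · (DF × DG) = 0.
The scalar triple product vanishes, so the four points are coplanar.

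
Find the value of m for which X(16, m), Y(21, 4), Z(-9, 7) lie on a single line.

9/2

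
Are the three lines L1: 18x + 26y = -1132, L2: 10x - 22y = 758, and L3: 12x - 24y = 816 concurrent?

No

The three lines meet at one point iff the augmented coefficient matrix [aᵢ bᵢ cᵢ] has rank < 3, i.e. its determinant vanishes.
Here the determinant is 1488.
Nonzero, so no common point exists.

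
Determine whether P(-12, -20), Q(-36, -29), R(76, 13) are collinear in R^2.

Yes

PQ = (-24, -9), PR = (88, 33).
det[PQ; PR] = (-24)(33) − (-9)(88) = 0.
The determinant is zero, so the points are collinear.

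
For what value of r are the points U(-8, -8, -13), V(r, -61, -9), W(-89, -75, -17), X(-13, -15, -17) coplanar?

-79

Coplanarity ⇔ det[UV; UW; UX] = 0.
Expanding, this is linear in r: (240)r + (18960) = 0.
So r = -79.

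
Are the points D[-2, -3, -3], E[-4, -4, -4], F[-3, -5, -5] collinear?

DE = (-2, -1, -1), DF = (-1, -2, -2).
DE × DF = (0, -3, 3).
The cross product is nonzero, so the points do not lie on one line.

No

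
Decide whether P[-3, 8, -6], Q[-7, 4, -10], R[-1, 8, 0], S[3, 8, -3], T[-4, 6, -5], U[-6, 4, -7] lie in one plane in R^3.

The plane through P, Q, R has normal n = PQ × PR = (-24, 16, 8) and equation n·X = 152.
Checking the remaining points: n·S = 32, n·T = 152, n·U = 152.
Since n·S = 32 ≠ 152, S is off the plane and the points are not all coplanar.

No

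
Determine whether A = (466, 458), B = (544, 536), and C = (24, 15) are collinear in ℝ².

AB = (78, 78), AC = (-442, -443).
det[AB; AC] = (78)(-443) − (78)(-442) = -78.
The determinant is nonzero, so they are not collinear.

No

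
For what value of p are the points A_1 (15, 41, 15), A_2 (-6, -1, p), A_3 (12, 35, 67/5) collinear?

Collinearity requires A_1A_2 × A_1A_3 = 0; each component is linear in p.
The x-component gives (6)p + (-114/5) = 0, so p = 19/5.
The remaining components then also vanish.

19/5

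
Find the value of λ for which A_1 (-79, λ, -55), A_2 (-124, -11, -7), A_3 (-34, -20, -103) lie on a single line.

Collinearity requires A_1A_2 × A_1A_3 = 0; each component is linear in λ.
The x-component gives (96)λ + (1488) = 0, so λ = -31/2.
The remaining components then also vanish.

-31/2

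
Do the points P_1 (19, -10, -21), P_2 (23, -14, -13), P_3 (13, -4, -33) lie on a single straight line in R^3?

Yes

P_1P_2 = (4, -4, 8), P_1P_3 = (-6, 6, -12).
P_1P_2 × P_1P_3 = (0, 0, 0).
The cross product vanishes, so the three points are collinear.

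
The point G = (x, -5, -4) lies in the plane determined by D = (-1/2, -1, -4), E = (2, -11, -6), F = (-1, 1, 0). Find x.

1/2

The plane through D, E, F has equation −36x − 9y = 27.
Substituting G: (-36)x + (45) = 27, so x = 1/2.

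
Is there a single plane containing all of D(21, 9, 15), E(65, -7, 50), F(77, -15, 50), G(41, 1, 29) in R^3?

With D as base: DE = (44, -16, 35), DF = (56, -24, 35), DG = (20, -8, 14).
DF × DG = (-56, -84, 32).
DE · (DF × DG) = 0.
The scalar triple product vanishes, so the four points are coplanar.

Yes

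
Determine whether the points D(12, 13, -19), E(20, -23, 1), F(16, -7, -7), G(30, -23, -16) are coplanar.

No

The four points are coplanar iff the 3×3 determinant with rows DE, DF, DG is zero.
Rows: (8, -36, 20), (4, -20, 12), (18, -36, 3).
Expanding along the first row: (8)(372) − (-36)(-204) + (20)(216) = -48.
Nonzero ⇒ not coplanar.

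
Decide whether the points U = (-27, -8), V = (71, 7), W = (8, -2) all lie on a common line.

UV = (98, 15), UW = (35, 6).
If collinear, UW would be a scalar multiple of UV. But (98)·(6) ≠ (15)·(35) (difference 63), so they are not parallel; the points are not collinear.

No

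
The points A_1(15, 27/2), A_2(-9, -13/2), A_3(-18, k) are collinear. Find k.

The three points are collinear iff det[A_1A_2; A_1A_3] = 0.
This determinant is linear in k: (-24)k + (-336) = 0, so k = -14.

-14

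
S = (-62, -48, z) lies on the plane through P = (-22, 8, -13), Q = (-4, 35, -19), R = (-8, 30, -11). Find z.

A normal to the plane is n = PQ × PR = (186, -120, 18).
S lies in the plane iff n · PS = 0.
This gives (18)z + (-486) = 0, so z = 27.

27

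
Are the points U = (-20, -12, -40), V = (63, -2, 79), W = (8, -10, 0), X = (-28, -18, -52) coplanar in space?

Yes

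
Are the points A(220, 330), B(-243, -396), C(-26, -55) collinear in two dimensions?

AB = (-463, -726), AC = (-246, -385).
If collinear, AC would be a scalar multiple of AB. But (-463)·(-385) ≠ (-726)·(-246) (difference -341), so they are not parallel; the points are not collinear.

No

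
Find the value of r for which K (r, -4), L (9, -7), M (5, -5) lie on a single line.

3

Collinearity: (K − L) must be parallel to (M − L) = (-4, 2).
Cross-multiplying the components: (r − 9)·(2) = (3)·(-4).
Solving gives r = 3.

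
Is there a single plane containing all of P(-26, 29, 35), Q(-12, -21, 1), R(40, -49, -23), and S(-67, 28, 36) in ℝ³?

No

A normal to the plane through P, Q, R is n = PQ × PR = (248, -1432, 2208).
The plane has equation n·X = 29304. For S: n·S = 22776.
22776 ≠ 29304, so S is off the plane.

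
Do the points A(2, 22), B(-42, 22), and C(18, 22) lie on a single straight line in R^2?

AB = (-44, 0), AC = (16, 0).
det[AB; AC] = (-44)(0) − (0)(16) = 0.
The determinant is zero, so the points are collinear.

Yes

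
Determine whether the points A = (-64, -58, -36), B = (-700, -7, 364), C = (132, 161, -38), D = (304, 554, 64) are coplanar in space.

Yes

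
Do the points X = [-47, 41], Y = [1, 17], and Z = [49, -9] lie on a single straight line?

No

XY = (48, -24), XZ = (96, -50).
det[XY; XZ] = (48)(-50) − (-24)(96) = -96.
The determinant is nonzero, so they are not collinear.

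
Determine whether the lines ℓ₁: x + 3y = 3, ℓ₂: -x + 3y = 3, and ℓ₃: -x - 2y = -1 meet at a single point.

No

Intersecting ℓ₁ and ℓ₂: solving the 2×2 system gives (x, y) = (0, 1).
Substitute into ℓ₃: (-1)(0) + (-2)(1) = -2.
But ℓ₃ requires -1 ≠ -2, so the three lines have no common point.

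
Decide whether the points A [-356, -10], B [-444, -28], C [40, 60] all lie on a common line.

AB = (-88, -18), AC = (396, 70).
Twice the signed area of △ABC is (-88)(70) − (-18)(396) = 968.
The area is nonzero, so the three points are not collinear.

No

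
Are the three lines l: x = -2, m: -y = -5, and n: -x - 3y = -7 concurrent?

No

The three lines meet at one point iff the augmented coefficient matrix [aᵢ bᵢ cᵢ] has rank < 3, i.e. its determinant vanishes.
Here the determinant is -6.
Nonzero, so no common point exists.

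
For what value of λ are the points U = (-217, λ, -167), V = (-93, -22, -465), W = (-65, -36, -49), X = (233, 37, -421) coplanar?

The points are coplanar iff UV · (UW × UX) = 0.
Expanding, this is linear in λ: (-134384)λ + (-7928656) = 0.
So λ = -59.

-59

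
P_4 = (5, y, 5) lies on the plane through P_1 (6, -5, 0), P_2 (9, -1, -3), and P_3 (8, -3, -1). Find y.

-9

Coplanarity requires P_1P_2 · (P_1P_3 × P_1P_4) = 0.
P_1P_2 = (3, 4, -3), P_1P_3 = (2, 2, -1); the triple product is linear in y with coefficient -3 and constant term -27.
Setting it to zero: y = -9.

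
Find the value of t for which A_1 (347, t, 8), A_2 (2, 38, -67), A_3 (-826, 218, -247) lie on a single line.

-37

Direction A_2A_3 = (-828, 180, -180). From the x-coordinate of A_1, the parameter along the line is τ = (347 − 2)/(-828) = -5/12.
Then t = 38 + (-5/12)·(180) = -37.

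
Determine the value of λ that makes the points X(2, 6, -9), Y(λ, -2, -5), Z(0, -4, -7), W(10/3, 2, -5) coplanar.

The points are coplanar iff XY · (XZ × XW) = 0.
Expanding, this is linear in λ: (-32)λ + (64) = 0.
So λ = 2.

2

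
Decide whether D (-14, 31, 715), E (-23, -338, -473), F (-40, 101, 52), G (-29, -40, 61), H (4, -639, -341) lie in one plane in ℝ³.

Yes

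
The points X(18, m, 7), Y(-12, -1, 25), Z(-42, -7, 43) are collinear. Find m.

5

Direction YZ = (-30, -6, 18). From the x-coordinate of X, the parameter along the line is τ = (18 − (-12))/(-30) = -1.
Then m = (-1) + (-1)·(-6) = 5.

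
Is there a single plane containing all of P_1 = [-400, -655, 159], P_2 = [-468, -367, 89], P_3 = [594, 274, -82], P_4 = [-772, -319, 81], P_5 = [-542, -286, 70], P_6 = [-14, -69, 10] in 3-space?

The plane through P_1, P_2, P_3 has normal n = P_1P_2 × P_1P_3 = (-4378, -85968, -349444) and equation n·P = 2498644.
Checking the remaining points: n·P_4 = 2498644, n·P_5 = 2498644, n·P_6 = 2498644.
All equal 2498644, so all 6 points lie in one plane.

Yes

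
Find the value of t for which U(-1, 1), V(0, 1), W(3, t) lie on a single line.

1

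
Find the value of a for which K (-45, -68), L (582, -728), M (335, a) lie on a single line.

-468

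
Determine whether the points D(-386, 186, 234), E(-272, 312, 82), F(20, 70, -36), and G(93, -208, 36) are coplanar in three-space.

No

With D as base: DE = (114, 126, -152), DF = (406, -116, -270), DG = (479, -394, -198).
DF × DG = (-83412, -48942, -104400).
DE · (DF × DG) = 193140.
Since 193140 ≠ 0, the four points are not coplanar.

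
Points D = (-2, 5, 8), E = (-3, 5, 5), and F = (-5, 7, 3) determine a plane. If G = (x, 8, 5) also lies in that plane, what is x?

A normal to the plane is n = DE × DF = (6, 4, -2).
G lies in the plane iff n · DG = 0.
This gives (6)x + (30) = 0, so x = -5.

-5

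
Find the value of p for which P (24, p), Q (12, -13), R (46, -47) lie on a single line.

The three points are collinear iff det[PQ; PR] = 0.
This determinant is linear in p: (34)p + (850) = 0, so p = -25.

-25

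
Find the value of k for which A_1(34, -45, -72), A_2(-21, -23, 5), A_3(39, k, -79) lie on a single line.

Collinearity requires A_1A_2 × A_1A_3 = 0; each component is linear in k.
The x-component gives (-77)k + (-3619) = 0, so k = -47.
The remaining components then also vanish.

-47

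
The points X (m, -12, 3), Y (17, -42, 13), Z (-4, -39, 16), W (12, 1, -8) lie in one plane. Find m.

The points are coplanar iff XY · (XZ × XW) = 0.
Expanding, this is linear in m: (192)m + (1536) = 0.
So m = -8.

-8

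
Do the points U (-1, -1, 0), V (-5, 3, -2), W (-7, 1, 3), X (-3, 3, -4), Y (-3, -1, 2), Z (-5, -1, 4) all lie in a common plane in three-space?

The plane through U, V, W has normal n = UV × UW = (16, 24, 16) and equation n·P = -40.
Checking the remaining points: n·X = -40, n·Y = -40, n·Z = -40.
All equal -40, so all 6 points lie in one plane.

Yes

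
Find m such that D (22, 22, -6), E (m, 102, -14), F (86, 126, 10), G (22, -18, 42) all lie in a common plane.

62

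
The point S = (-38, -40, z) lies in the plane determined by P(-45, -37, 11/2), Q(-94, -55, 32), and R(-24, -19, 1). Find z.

The plane through P, Q, R has equation −396x + 336y − 504z = 2616.
Substituting S: (-504)z + (1608) = 2616, so z = -2.

-2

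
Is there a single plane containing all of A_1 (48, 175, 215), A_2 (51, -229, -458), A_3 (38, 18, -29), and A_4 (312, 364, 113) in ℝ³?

Yes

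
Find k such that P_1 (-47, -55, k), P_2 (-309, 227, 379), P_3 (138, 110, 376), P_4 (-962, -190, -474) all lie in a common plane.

66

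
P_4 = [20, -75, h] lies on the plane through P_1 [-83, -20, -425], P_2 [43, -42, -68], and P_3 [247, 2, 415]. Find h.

A normal to the plane is n = P_1P_2 × P_1P_3 = (-26334, 11970, 10032).
P_4 lies in the plane iff n · P_1P_4 = 0.
This gives (10032)h + (892848) = 0, so h = -89.

-89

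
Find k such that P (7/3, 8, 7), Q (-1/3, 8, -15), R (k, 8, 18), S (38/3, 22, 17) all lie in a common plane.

Normal to plane PQS: n = (308, -602/3, -112/3); plane equation n·X = -1148.
Requiring n·R = -1148: (308)k + (-6832/3) = -1148.
So k = 11/3.

11/3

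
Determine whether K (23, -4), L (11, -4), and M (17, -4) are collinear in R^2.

KL = (-12, 0), KM = (-6, 0).
Checking proportionality: KM = 1/2·KL, so the vectors are parallel and the points are collinear.

Yes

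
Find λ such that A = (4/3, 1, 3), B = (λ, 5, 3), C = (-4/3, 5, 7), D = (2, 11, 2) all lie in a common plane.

4/3

The points are coplanar iff AB · (AC × AD) = 0.
Expanding, this is linear in λ: (-44)λ + (176/3) = 0.
So λ = 4/3.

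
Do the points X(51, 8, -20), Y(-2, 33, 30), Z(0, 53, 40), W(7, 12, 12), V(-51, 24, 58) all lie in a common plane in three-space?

The plane through X, Y, Z has normal n = XY × XZ = (-750, 630, -1110) and equation n·P = -11010.
Checking the remaining points: n·W = -11010, n·V = -11010.
All equal -11010, so all 5 points lie in one plane.

Yes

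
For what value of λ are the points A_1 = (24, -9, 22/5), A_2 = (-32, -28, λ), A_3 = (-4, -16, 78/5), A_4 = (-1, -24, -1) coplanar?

18

Coplanarity ⇔ det[A_1A_2; A_1A_3; A_1A_4] = 0.
Expanding, this is linear in λ: (245)λ + (-4410) = 0.
So λ = 18.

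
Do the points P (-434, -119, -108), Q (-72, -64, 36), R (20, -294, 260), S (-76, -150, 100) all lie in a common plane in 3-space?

Yes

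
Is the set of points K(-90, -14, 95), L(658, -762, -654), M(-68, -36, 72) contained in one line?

KL = (748, -748, -749), KM = (22, -22, -23).
KL × KM = (726, 726, 0).
The cross product is nonzero, so the points do not lie on one line.

No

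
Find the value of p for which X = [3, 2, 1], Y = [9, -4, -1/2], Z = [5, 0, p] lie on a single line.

Collinearity requires XY × XZ = 0; each component is linear in p.
The x-component gives (-6)p + (3) = 0, so p = 1/2.
The remaining components then also vanish.

1/2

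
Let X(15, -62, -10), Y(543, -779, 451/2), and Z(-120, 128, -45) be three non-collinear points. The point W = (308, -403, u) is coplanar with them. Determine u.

671/2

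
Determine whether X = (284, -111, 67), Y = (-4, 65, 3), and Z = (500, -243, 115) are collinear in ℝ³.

Yes

XY = (-288, 176, -64), XZ = (216, -132, 48).
XY × XZ = (0, 0, 0).
The cross product vanishes, so the three points are collinear.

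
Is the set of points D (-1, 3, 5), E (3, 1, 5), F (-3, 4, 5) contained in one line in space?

Yes

DE = (4, -2, 0), DF = (-2, 1, 0).
DE × DF = (0, 0, 0).
The cross product vanishes, so the three points are collinear.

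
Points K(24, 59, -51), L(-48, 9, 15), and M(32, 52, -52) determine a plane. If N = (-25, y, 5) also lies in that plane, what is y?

3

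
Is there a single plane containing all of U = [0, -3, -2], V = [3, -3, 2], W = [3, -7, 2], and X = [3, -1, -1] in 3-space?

No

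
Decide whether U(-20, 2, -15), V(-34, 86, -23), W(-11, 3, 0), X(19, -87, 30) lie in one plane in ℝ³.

With U as base: UV = (-14, 84, -8), UW = (9, 1, 15), UX = (39, -89, 45).
UW × UX = (1380, 180, -840).
UV · (UW × UX) = 2520.
Since 2520 ≠ 0, the four points are not coplanar.

No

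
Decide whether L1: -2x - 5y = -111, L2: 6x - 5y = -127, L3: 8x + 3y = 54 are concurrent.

No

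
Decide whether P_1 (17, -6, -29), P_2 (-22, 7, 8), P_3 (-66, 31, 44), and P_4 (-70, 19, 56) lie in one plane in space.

Yes

The four points are coplanar iff the 3×3 determinant with rows P_1P_2, P_1P_3, P_1P_4 is zero.
Rows: (-39, 13, 37), (-83, 37, 73), (-87, 25, 85).
Expanding along the first row: (-39)(1320) − (13)(-704) + (37)(1144) = 0.
Zero determinant ⇒ coplanar.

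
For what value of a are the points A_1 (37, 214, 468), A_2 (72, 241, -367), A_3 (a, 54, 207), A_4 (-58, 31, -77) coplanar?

-51

The points are coplanar iff A_1A_2 · (A_1A_3 × A_1A_4) = 0.
Expanding, this is linear in a: (167520)a + (8543520) = 0.
So a = -51.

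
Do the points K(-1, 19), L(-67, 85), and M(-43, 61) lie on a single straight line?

Yes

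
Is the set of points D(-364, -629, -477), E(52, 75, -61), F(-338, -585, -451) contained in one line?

Yes

DE = (416, 704, 416), DF = (26, 44, 26).
Each component of DF is 1/16 times the corresponding component of DE, so DF = 1/16·DE and the points are collinear.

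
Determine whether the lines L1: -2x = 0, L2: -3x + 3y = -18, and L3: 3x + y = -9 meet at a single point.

The three lines meet at one point iff the augmented coefficient matrix [aᵢ bᵢ cᵢ] has rank < 3, i.e. its determinant vanishes.
Here the determinant is 18.
Nonzero, so no common point exists.

No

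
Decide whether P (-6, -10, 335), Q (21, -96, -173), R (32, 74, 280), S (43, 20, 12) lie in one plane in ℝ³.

With P as base: PQ = (27, -86, -508), PR = (38, 84, -55), PS = (49, 30, -323).
PR × PS = (-25482, 9579, -2976).
PQ · (PR × PS) = 0.
The scalar triple product vanishes, so the four points are coplanar.

Yes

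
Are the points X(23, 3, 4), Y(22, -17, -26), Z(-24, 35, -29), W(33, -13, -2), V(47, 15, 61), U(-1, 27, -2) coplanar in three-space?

Yes

The plane through X, Y, Z has normal n = XY × XZ = (1620, 1377, -972) and equation n·P = 37503.
Checking the remaining points: n·W = 37503, n·V = 37503, n·U = 37503.
All equal 37503, so all 6 points lie in one plane.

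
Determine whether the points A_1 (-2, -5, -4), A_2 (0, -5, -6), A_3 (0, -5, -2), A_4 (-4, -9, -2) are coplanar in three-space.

No

A normal to the plane through A_1, A_2, A_3 is n = A_1A_2 × A_1A_3 = (0, -8, 0).
The plane has equation n·P = 40. For A_4: n·A_4 = 72.
72 ≠ 40, so A_4 is off the plane.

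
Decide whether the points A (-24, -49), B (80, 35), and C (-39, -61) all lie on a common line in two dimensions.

No

AB = (104, 84), AC = (-15, -12).
det[AB; AC] = (104)(-12) − (84)(-15) = 12.
The determinant is nonzero, so they are not collinear.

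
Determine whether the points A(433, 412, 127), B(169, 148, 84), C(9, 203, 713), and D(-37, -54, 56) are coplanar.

No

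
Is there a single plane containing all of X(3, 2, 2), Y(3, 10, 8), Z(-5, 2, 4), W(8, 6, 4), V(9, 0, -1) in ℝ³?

The plane through X, Y, Z has normal n = XY × XZ = (16, -48, 64) and equation n·P = 80.
Checking the remaining points: n·W = 96, n·V = 80.
Since n·W = 96 ≠ 80, W is off the plane and the points are not all coplanar.

No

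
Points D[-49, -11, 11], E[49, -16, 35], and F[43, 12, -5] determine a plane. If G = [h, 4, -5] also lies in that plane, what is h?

Coplanarity requires DE · (DF × DG) = 0.
DE = (98, -5, 24), DF = (92, 23, -16); the triple product is linear in h with coefficient -472 and constant term -9912.
Setting it to zero: h = -21.

-21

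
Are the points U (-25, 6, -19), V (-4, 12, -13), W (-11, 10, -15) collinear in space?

Yes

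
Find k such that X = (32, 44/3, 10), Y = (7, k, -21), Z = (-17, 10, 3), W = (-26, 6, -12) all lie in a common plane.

6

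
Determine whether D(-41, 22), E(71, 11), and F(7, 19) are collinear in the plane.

DE = (112, -11), DF = (48, -3).
If collinear, DF would be a scalar multiple of DE. But (112)·(-3) ≠ (-11)·(48) (difference 192), so they are not parallel; the points are not collinear.

No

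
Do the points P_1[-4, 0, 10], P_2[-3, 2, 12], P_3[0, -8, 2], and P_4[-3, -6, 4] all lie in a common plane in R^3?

A normal to the plane through P_1, P_2, P_3 is n = P_1P_2 × P_1P_3 = (0, 16, -16).
The plane has equation n·P = -160. For P_4: n·P_4 = -160.
Equal, so P_4 lies in the plane and all four are coplanar.

Yes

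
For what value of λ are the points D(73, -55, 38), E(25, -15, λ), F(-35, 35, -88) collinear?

Direction DF = (-108, 90, -126). From the x-coordinate of E, the parameter along the line is τ = (25 − 73)/(-108) = 4/9.
Then λ = 38 + 4/9·(-126) = -18.

-18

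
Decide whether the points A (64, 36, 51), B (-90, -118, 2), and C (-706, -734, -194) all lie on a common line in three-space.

AB = (-154, -154, -49), AC = (-770, -770, -245).
AB × AC = (0, 0, 0).
The cross product vanishes, so the three points are collinear.

Yes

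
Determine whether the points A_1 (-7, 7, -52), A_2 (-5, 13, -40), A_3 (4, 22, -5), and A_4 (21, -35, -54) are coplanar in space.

No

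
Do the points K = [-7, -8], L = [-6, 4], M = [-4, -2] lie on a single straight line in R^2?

No

KL = (1, 12), KM = (3, 6).
Twice the signed area of △KLM is (1)(6) − (12)(3) = -30.
The area is nonzero, so the three points are not collinear.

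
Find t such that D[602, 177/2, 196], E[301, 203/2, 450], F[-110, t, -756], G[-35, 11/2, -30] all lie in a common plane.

-211/2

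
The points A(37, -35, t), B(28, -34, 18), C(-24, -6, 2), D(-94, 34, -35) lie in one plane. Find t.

Coplanarity ⇔ det[AB; AC; AD] = 0.
Expanding, this is linear in t: (120)t + (600) = 0.
So t = -5.

-5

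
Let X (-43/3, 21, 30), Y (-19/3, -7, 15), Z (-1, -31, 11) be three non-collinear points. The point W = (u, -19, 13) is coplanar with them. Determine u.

A normal to the plane is n = XY × XZ = (-248, -48, -128/3).
W lies in the plane iff n · XW = 0.
This gives (-248)u + (-2728/3) = 0, so u = -11/3.

-11/3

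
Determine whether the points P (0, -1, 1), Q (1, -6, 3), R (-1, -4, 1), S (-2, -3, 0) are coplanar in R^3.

A normal to the plane through P, Q, R is n = PQ × PR = (6, -2, -8).
The plane has equation n·X = -6. For S: n·S = -6.
Equal, so S lies in the plane and all four are coplanar.

Yes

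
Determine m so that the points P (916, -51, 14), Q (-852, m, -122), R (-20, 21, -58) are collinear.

Collinearity requires PQ × PR = 0; each component is linear in m.
The x-component gives (-72)m + (6120) = 0, so m = 85.
The remaining components then also vanish.

85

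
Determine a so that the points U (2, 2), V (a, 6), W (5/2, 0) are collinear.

1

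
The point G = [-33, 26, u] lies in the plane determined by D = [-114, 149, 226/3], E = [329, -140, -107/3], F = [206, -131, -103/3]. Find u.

A normal to the plane is n = DE × DF = (1841/3, 39187/3, -31560).
G lies in the plane iff n · DG = 0.
This gives (-31560)u + (820560) = 0, so u = 26.

26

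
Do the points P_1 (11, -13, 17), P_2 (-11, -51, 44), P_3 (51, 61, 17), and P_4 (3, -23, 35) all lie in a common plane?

No

A normal to the plane through P_1, P_2, P_3 is n = P_1P_2 × P_1P_3 = (-1998, 1080, -108).
The plane has equation n·P = -37854. For P_4: n·P_4 = -34614.
-34614 ≠ -37854, so P_4 is off the plane.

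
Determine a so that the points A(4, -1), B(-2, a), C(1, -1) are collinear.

-1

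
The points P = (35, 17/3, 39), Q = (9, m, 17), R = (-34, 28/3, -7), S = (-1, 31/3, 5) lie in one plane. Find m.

25/3

Coplanarity ⇔ det[PQ; PR; PS] = 0.
Expanding, this is linear in m: (-690)m + (5750) = 0.
So m = 25/3.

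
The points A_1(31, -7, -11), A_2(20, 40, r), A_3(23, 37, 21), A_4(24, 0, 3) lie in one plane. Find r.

27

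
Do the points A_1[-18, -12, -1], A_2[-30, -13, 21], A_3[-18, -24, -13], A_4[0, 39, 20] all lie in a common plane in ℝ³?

With A_1 as base: A_1A_2 = (-12, -1, 22), A_1A_3 = (0, -12, -12), A_1A_4 = (18, 51, 21).
A_1A_3 × A_1A_4 = (360, -216, 216).
A_1A_2 · (A_1A_3 × A_1A_4) = 648.
Since 648 ≠ 0, the four points are not coplanar.

No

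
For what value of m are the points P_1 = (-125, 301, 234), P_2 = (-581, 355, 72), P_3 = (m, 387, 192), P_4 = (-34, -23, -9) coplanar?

Normal to plane P_1P_2P_4: n = (-65610, -125550, 142830); plane equation n·P = 3832920.
Requiring n·P_3 = 3832920: (-65610)m + (-21164490) = 3832920.
So m = -381.

-381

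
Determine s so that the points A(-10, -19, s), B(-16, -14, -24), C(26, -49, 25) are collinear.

Collinearity requires AB × AC = 0; each component is linear in s.
The x-component gives (-35)s + (-595) = 0, so s = -17.
The remaining components then also vanish.

-17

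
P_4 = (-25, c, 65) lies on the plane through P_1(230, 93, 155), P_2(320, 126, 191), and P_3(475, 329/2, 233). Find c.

21/2

A normal to the plane is n = P_1P_2 × P_1P_3 = (0, 1800, -1650).
P_4 lies in the plane iff n · P_1P_4 = 0.
This gives (1800)c + (-18900) = 0, so c = 21/2.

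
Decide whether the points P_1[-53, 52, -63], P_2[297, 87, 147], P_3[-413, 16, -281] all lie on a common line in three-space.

No

P_1P_2 = (350, 35, 210), P_1P_3 = (-360, -36, -218).
P_1P_2 × P_1P_3 = (-70, 700, 0).
The cross product is nonzero, so the points do not lie on one line.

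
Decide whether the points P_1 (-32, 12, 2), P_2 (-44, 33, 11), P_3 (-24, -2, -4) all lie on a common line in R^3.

Yes

P_1P_2 = (-12, 21, 9), P_1P_3 = (8, -14, -6).
P_1P_2 × P_1P_3 = (0, 0, 0).
The cross product vanishes, so the three points are collinear.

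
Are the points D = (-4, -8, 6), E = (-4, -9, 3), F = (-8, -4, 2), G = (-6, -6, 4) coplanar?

The four points are coplanar iff the 3×3 determinant with rows DE, DF, DG is zero.
Rows: (0, -1, -3), (-4, 4, -4), (-2, 2, -2).
Expanding along the first row: (0)(0) − (-1)(0) + (-3)(0) = 0.
Zero determinant ⇒ coplanar.

Yes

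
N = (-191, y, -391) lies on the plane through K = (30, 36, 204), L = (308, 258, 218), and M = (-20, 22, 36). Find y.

-49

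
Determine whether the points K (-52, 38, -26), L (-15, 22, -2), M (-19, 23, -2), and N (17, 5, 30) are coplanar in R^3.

The four points are coplanar iff the 3×3 determinant with rows KL, KM, KN is zero.
Rows: (37, -16, 24), (33, -15, 24), (69, -33, 56).
Expanding along the first row: (37)(-48) − (-16)(192) + (24)(-54) = 0.
Zero determinant ⇒ coplanar.

Yes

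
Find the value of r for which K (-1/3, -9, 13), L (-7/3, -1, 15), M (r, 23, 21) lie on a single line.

-25/3

Collinearity requires KL × KM = 0; each component is linear in r.
The y-component gives (2)r + (50/3) = 0, so r = -25/3.
The remaining components then also vanish.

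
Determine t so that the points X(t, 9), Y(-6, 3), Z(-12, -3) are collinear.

0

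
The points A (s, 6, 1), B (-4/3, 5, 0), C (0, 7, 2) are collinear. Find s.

Collinearity requires AB × AC = 0; each component is linear in s.
The y-component gives (2)s + (4/3) = 0, so s = -2/3.
The remaining components then also vanish.

-2/3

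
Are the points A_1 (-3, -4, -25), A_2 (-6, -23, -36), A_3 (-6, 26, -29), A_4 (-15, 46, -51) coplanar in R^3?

Yes

A normal to the plane through A_1, A_2, A_3 is n = A_1A_2 × A_1A_3 = (406, 21, -147).
The plane has equation n·P = 2373. For A_4: n·A_4 = 2373.
Equal, so A_4 lies in the plane and all four are coplanar.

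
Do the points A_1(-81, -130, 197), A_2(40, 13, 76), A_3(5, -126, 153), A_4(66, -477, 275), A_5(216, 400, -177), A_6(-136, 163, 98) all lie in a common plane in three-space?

The plane through A_1, A_2, A_3 has normal n = A_1A_2 × A_1A_3 = (-5808, -5082, -11814) and equation n·P = -1196250.
Checking the remaining points: n·A_4 = -1208064, n·A_5 = -1196250, n·A_6 = -1196250.
Since n·A_4 = -1208064 ≠ -1196250, A_4 is off the plane and the points are not all coplanar.

No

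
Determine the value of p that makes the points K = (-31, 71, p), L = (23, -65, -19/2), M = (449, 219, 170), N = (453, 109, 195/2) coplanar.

81

The points are coplanar iff KL · (KM × KN) = 0.
Expanding, this is linear in p: (47996)p + (-3887676) = 0.
So p = 81.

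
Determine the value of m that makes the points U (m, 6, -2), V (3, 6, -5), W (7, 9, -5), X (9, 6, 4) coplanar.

5

The points are coplanar iff UV · (UW × UX) = 0.
Expanding, this is linear in m: (-27)m + (135) = 0.
So m = 5.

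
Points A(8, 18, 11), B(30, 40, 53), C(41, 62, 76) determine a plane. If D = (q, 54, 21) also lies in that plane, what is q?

10

The plane through A, B, C has equation −418x − 44y + 242z = -1474.
Substituting D: (-418)q + (2706) = -1474, so q = 10.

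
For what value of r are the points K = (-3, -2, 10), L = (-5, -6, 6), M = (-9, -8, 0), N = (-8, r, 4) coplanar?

0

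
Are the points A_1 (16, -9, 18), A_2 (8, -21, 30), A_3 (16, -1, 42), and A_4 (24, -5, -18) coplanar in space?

Yes

The four points are coplanar iff the 3×3 determinant with rows A_1A_2, A_1A_3, A_1A_4 is zero.
Rows: (-8, -12, 12), (0, 8, 24), (8, 4, -36).
Expanding along the first row: (-8)(-384) − (-12)(-192) + (12)(-64) = 0.
Zero determinant ⇒ coplanar.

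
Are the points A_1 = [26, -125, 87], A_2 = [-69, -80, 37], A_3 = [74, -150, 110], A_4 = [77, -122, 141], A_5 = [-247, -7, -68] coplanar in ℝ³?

The plane through A_1, A_2, A_3 has normal n = A_1A_2 × A_1A_3 = (-215, -215, 215) and equation n·P = 39990.
Checking the remaining points: n·A_4 = 39990, n·A_5 = 39990.
All equal 39990, so all 5 points lie in one plane.

Yes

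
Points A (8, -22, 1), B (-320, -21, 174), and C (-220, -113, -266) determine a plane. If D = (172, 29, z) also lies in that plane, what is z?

Coplanarity requires AB · (AC × AD) = 0.
AB = (-328, 1, 173), AC = (-228, -91, -267); the triple product is linear in z with coefficient 30076 and constant term -3970032.
Setting it to zero: z = 132.

132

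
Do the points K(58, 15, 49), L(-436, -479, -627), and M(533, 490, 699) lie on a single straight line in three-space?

KL = (-494, -494, -676), KM = (475, 475, 650).
Each component of KM is -25/26 times the corresponding component of KL, so KM = -25/26·KL and the points are collinear.

Yes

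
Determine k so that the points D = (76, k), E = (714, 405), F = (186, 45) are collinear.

-30

Collinearity: (D − E) must be parallel to (F − E) = (-528, -360).
Cross-multiplying the components: (k − 405)·(-528) = (-638)·(-360).
Solving gives k = -30.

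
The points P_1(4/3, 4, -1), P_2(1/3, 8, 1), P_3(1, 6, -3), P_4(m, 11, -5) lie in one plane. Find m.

0

Coplanarity ⇔ det[P_1P_2; P_1P_3; P_1P_4] = 0.
Expanding, this is linear in m: (-12)m + (0) = 0.
So m = 0.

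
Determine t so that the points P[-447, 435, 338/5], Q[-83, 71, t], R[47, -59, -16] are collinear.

Collinearity requires PQ × PR = 0; each component is linear in t.
The x-component gives (494)t + (-2964) = 0, so t = 6.
The remaining components then also vanish.

6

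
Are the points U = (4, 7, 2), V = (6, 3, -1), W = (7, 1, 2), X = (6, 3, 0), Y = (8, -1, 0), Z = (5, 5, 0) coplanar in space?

The plane through U, V, W has normal n = UV × UW = (-18, -9, 0) and equation n·P = -135.
Checking the remaining points: n·X = -135, n·Y = -135, n·Z = -135.
All equal -135, so all 6 points lie in one plane.

Yes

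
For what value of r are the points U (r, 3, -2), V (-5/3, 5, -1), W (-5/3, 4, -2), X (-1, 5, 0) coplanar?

The points are coplanar iff UV · (UW × UX) = 0.
Expanding, this is linear in r: (1)r + (1) = 0.
So r = -1.

-1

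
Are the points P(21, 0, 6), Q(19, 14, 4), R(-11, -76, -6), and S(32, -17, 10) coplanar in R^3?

No

The four points are coplanar iff the 3×3 determinant with rows PQ, PR, PS is zero.
Rows: (-2, 14, -2), (-32, -76, -12), (11, -17, 4).
Expanding along the first row: (-2)(-508) − (14)(4) + (-2)(1380) = -1800.
Nonzero ⇒ not coplanar.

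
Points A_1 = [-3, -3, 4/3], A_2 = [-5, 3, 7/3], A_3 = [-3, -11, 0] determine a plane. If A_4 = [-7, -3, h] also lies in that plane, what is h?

A normal to the plane is n = A_1A_2 × A_1A_3 = (0, -8/3, 16).
A_4 lies in the plane iff n · A_1A_4 = 0.
This gives (16)h + (-64/3) = 0, so h = 4/3.

4/3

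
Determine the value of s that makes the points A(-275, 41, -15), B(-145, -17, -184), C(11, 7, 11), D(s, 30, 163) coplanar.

102

Coplanarity ⇔ det[AB; AC; AD] = 0.
Expanding, this is linear in s: (-7254)s + (739908) = 0.
So s = 102.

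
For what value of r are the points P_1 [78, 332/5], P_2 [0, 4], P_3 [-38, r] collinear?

-132/5

Collinearity: (P_3 − P_1) must be parallel to (P_2 − P_1) = (-78, -312/5).
Cross-multiplying the components: (r − 332/5)·(-78) = (-116)·(-312/5).
Solving gives r = -132/5.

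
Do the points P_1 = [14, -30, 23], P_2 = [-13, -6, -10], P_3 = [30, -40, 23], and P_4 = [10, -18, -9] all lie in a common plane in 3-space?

The four points are coplanar iff the 3×3 determinant with rows P_1P_2, P_1P_3, P_1P_4 is zero.
Rows: (-27, 24, -33), (16, -10, 0), (-4, 12, -32).
Expanding along the first row: (-27)(320) − (24)(-512) + (-33)(152) = -1368.
Nonzero ⇒ not coplanar.

No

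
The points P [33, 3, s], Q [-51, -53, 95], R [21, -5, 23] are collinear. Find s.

11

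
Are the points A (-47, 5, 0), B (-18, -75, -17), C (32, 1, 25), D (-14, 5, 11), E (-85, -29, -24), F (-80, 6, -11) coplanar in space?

No

The plane through A, B, C has normal n = AB × AC = (-2068, -2068, 6204) and equation n·P = 86856.
Checking the remaining points: n·D = 86856, n·E = 86856, n·F = 84788.
Since n·F = 84788 ≠ 86856, F is off the plane and the points are not all coplanar.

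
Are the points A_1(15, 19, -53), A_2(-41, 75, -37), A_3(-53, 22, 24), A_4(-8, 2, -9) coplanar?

The four points are coplanar iff the 3×3 determinant with rows A_1A_2, A_1A_3, A_1A_4 is zero.
Rows: (-56, 56, 16), (-68, 3, 77), (-23, -17, 44).
Expanding along the first row: (-56)(1441) − (56)(-1221) + (16)(1225) = 7280.
Nonzero ⇒ not coplanar.

No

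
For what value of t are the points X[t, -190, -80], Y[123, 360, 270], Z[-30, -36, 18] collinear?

Direction YZ = (-153, -396, -252). From the y-coordinate of X, the parameter along the line is τ = (-190 − 360)/(-396) = 25/18.
Then t = 123 + 25/18·(-153) = -179/2.

-179/2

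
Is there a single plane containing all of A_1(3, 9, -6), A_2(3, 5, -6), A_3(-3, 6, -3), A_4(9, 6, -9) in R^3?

Yes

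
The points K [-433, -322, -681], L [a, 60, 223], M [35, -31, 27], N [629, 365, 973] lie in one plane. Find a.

119

Coplanarity ⇔ det[KL; KM; KN] = 0.
Expanding, this is linear in a: (-5082)a + (604758) = 0.
So a = 119.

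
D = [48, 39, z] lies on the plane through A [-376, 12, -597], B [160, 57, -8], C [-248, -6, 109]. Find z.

38

Coplanarity requires AB · (AC × AD) = 0.
AB = (536, 45, 589), AC = (128, -18, 706); the triple product is linear in z with coefficient -15408 and constant term 585504.
Setting it to zero: z = 38.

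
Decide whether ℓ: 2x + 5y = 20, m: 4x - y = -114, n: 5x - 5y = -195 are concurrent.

Yes

Lines aᵢx + bᵢy = cᵢ with pairwise distinct directions are concurrent exactly when det[aᵢ bᵢ cᵢ] = 0.
Here the determinant is 0.
It vanishes, so the lines are concurrent at (-25, 14).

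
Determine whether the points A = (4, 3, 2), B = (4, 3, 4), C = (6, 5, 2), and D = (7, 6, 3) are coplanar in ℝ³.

Yes

The four points are coplanar iff the 3×3 determinant with rows AB, AC, AD is zero.
Rows: (0, 0, 2), (2, 2, 0), (3, 3, 1).
Expanding along the first row: (0)(2) − (0)(2) + (2)(0) = 0.
Zero determinant ⇒ coplanar.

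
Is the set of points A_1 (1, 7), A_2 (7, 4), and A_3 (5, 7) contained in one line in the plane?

A_1A_2 = (6, -3), A_1A_3 = (4, 0).
Twice the signed area of △A_1A_2A_3 is (6)(0) − (-3)(4) = 12.
The area is nonzero, so the three points are not collinear.

No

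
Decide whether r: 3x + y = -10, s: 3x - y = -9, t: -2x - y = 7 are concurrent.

No

Intersecting r and s: solving the 2×2 system gives (x, y) = (-19/6, -1/2).
Substitute into t: (-2)(-19/6) + (-1)(-1/2) = 41/6.
But t requires 7 ≠ 41/6, so the three lines have no common point.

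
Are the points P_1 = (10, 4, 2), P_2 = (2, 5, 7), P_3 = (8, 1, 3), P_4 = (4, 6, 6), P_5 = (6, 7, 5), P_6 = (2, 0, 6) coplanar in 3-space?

No

The plane through P_1, P_2, P_3 has normal n = P_1P_2 × P_1P_3 = (16, -2, 26) and equation n·P = 204.
Checking the remaining points: n·P_4 = 208, n·P_5 = 212, n·P_6 = 188.
Since n·P_4 = 208 ≠ 204, P_4 is off the plane and the points are not all coplanar.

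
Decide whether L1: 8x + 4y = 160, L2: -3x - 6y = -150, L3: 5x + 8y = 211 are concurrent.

No

Intersecting L1 and L2: solving the 2×2 system gives (x, y) = (10, 20).
Substitute into L3: (5)(10) + (8)(20) = 210.
But L3 requires 211 ≠ 210, so the three lines have no common point.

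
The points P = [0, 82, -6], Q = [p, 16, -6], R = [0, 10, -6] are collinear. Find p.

0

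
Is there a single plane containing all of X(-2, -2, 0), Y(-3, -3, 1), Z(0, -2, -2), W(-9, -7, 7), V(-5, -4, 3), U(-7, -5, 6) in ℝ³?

The plane through X, Y, Z has normal n = XY × XZ = (2, 0, 2) and equation n·P = -4.
Checking the remaining points: n·W = -4, n·V = -4, n·U = -2.
Since n·U = -2 ≠ -4, U is off the plane and the points are not all coplanar.

No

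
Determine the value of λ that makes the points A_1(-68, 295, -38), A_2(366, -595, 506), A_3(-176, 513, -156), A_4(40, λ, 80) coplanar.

77

Normal to plane A_1A_2A_3: n = (-13572, -7540, -1508); plane equation n·P = -1244100.
Requiring n·A_4 = -1244100: (-7540)λ + (-663520) = -1244100.
So λ = 77.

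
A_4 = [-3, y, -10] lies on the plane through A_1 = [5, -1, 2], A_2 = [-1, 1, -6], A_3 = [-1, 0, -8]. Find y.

1

Coplanarity requires A_1A_2 · (A_1A_3 × A_1A_4) = 0.
A_1A_2 = (-6, 2, -8), A_1A_3 = (-6, 1, -10); the triple product is linear in y with coefficient -12 and constant term 12.
Setting it to zero: y = 1.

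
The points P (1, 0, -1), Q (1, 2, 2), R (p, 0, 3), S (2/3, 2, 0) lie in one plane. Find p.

The points are coplanar iff PQ · (PR × PS) = 0.
Expanding, this is linear in p: (4)p + (-20/3) = 0.
So p = 5/3.

5/3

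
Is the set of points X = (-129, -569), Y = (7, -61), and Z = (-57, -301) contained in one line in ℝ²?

No

XY = (136, 508), XZ = (72, 268).
det[XY; XZ] = (136)(268) − (508)(72) = -128.
The determinant is nonzero, so they are not collinear.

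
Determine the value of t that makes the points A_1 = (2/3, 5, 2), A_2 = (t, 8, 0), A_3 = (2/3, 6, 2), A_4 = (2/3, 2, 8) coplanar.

Normal to plane A_1A_3A_4: n = (6, 0, 0); plane equation n·P = 4.
Requiring n·A_2 = 4: (6)t + (0) = 4.
So t = 2/3.

2/3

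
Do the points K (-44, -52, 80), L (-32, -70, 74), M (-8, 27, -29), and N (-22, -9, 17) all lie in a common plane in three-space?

Yes

With K as base: KL = (12, -18, -6), KM = (36, 79, -109), KN = (22, 43, -63).
KM × KN = (-290, -130, -190).
KL · (KM × KN) = 0.
The scalar triple product vanishes, so the four points are coplanar.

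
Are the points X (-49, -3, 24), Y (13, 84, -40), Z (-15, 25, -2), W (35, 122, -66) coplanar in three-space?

Yes

With X as base: XY = (62, 87, -64), XZ = (34, 28, -26), XW = (84, 125, -90).
XZ × XW = (730, 876, 1898).
XY · (XZ × XW) = 0.
The scalar triple product vanishes, so the four points are coplanar.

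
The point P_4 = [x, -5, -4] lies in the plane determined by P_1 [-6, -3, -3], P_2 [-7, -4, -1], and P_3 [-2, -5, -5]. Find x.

A normal to the plane is n = P_1P_2 × P_1P_3 = (6, 6, 6).
P_4 lies in the plane iff n · P_1P_4 = 0.
This gives (6)x + (18) = 0, so x = -3.

-3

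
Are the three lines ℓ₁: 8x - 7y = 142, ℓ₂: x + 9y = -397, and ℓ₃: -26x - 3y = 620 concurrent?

Intersecting ℓ₁ and ℓ₂: solving the 2×2 system gives (x, y) = (-19, -42).
Substitute into ℓ₃: (-26)(-19) + (-3)(-42) = 620.
This equals 620, so (-19, -42) lies on all three lines and they are concurrent.

Yes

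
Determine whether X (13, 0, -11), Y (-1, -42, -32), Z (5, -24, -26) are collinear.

No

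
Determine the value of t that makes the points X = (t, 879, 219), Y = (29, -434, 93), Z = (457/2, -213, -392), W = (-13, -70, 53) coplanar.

The points are coplanar iff XY · (XZ × XW) = 0.
Expanding, this is linear in t: (-167700)t + (-42679650) = 0.
So t = -509/2.

-509/2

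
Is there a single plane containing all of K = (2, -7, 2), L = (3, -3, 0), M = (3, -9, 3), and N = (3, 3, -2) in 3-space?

No

The four points are coplanar iff the 3×3 determinant with rows KL, KM, KN is zero.
Rows: (1, 4, -2), (1, -2, 1), (1, 10, -4).
Expanding along the first row: (1)(-2) − (4)(-5) + (-2)(12) = -6.
Nonzero ⇒ not coplanar.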